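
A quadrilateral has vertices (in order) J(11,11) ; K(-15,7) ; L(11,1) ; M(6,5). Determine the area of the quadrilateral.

Apply the shoelace formula: 2A = Σ (x_i·y_{i+1} − x_{i+1}·y_i), indices taken mod 4.
Cross-terms: 242, -92, 49, 11  ⇒  Σ = 210
Area = |Σ|/2 = 105.

105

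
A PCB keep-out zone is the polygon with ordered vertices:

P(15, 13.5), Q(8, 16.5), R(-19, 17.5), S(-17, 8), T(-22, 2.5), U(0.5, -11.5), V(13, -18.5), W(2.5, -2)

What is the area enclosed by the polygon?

674

Apply the surveyor's formula: 2A = Σ (x_i·y_{i+1} − x_{i+1}·y_i), indices taken mod 8.
Cross-terms: 139.5, 453.5, 145.5, 133.5, 251.75, 140.25, 20.25, 63.75  ⇒  Σ = 1348
Area = |Σ|/2 = 674.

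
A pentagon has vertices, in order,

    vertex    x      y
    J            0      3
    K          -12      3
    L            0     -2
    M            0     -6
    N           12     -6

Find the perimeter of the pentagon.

|JK| = √((-12)² + (0)²) = √144 = 12
|KL| = √((12)² + (-5)²) = √169 = 13
|LM| = √((0)² + (-4)²) = √16 = 4
|MN| = √((12)² + (0)²) = √144 = 12
|NJ| = √((-12)² + (9)²) = √225 = 15
Perimeter = 12 + 13 + 4 + 12 + 15 = 56.

56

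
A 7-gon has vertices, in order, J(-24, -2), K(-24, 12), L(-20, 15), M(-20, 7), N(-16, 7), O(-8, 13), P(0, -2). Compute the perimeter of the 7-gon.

|JK| = √((0)² + (14)²) = √196 = 14
|KL| = √((4)² + (3)²) = √25 = 5
|LM| = √((0)² + (-8)²) = √64 = 8
|MN| = √((4)² + (0)²) = √16 = 4
|NO| = √((8)² + (6)²) = √100 = 10
|OP| = √((8)² + (-15)²) = √289 = 17
|PJ| = √((-24)² + (0)²) = √576 = 24
Perimeter = 14 + 5 + 8 + 4 + 10 + 17 + 24 = 82.

82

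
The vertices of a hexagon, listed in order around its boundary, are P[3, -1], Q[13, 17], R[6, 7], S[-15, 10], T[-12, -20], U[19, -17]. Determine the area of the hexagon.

Cross-terms: 64, -11, 165, 420, 584, 32  ⇒  Σ = 1254
Area = |Σ|/2 = 627.

627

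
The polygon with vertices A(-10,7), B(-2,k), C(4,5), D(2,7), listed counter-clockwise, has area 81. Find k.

Write out the shoelace sum; only the two edges meeting at B involve k:
2·Area = [((-10)·k − (-2)·7) + ((-2)·5 − 4·k)] + 102
       = -14·k + 106 = 162
⇒ k = -4.

-4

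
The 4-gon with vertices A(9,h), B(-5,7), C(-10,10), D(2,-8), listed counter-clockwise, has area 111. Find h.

Write out the shoelace sum; only the two edges meeting at A involve h:
2·Area = [(2·h − 9·(-8)) + (9·7 − (-5)·h)] + 80
       = 7·h + 215 = 222
⇒ h = 1.

1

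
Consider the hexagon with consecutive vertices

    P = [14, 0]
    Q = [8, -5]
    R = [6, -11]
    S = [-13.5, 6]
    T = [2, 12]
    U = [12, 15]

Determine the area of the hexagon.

369.25

Σ = (-70) + (-58) + (-112.5) + (-174) + (-114) + (-210) = -738.5
Area = |Σ|/2 = 369.25.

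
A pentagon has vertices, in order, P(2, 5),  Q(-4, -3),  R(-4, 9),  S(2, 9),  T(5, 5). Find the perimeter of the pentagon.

|PQ| = √((-6)² + (-8)²) = √100 = 10
|QR| = √((0)² + (12)²) = √144 = 12
|RS| = √((6)² + (0)²) = √36 = 6
|ST| = √((3)² + (-4)²) = √25 = 5
|TP| = √((-3)² + (0)²) = √9 = 3
Perimeter = 10 + 12 + 6 + 5 + 3 = 36.

36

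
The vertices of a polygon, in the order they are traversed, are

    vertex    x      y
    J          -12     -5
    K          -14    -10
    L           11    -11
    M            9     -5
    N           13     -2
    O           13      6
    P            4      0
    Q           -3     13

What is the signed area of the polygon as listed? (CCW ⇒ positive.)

354

Apply the shoelace (surveyor's) formula: 2A = Σ (x_i·y_{i+1} − x_{i+1}·y_i), indices taken mod 8.
Cross-terms: 50, 264, 44, 47, 104, -24, 52, 171  ⇒  Σ = 708
Signed area = Σ/2 = 354 (positive ⇒ counter-clockwise traversal).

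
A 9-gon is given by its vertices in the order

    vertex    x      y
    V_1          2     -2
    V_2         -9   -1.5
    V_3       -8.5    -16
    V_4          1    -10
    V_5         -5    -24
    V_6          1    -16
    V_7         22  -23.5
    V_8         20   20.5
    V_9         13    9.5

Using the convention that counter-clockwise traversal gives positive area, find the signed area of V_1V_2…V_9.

684.625

Cross-terms: -21, 131.25, 101, -74, 104, 328.5, 921, -76.5, -45  ⇒  Σ = 1369.25
Signed area = Σ/2 = 684.625 (positive ⇒ counter-clockwise traversal).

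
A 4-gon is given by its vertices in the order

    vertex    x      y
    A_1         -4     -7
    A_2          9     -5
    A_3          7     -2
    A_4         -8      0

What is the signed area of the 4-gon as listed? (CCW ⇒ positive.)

70

Cross-terms: 83, 17, -16, 56  ⇒  Σ = 140
Signed area = Σ/2 = 70 (positive ⇒ counter-clockwise traversal).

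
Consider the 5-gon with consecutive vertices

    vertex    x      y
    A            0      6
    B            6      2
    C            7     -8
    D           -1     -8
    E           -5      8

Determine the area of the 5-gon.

120

Apply the shoelace (surveyor's) formula: 2A = Σ (x_i·y_{i+1} − x_{i+1}·y_i), indices taken mod 5.
A→B: (0)(2) − (6)(6) = -36
B→C: (6)(-8) − (7)(2) = -62
C→D: (7)(-8) − (-1)(-8) = -64
D→E: (-1)(8) − (-5)(-8) = -48
E→A: (-5)(6) − (0)(8) = -30
Σ = -240
Area = |Σ|/2 = 120.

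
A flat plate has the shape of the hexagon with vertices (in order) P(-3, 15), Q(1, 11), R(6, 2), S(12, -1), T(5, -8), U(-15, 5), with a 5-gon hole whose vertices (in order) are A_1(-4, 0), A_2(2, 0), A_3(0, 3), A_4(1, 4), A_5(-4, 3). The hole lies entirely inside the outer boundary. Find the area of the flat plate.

Outer boundary:
P→Q: (-3)(11) − (1)(15) = -48
Q→R: (1)(2) − (6)(11) = -64
R→S: (6)(-1) − (12)(2) = -30
S→T: (12)(-8) − (5)(-1) = -91
T→U: (5)(5) − (-15)(-8) = -95
U→P: (-15)(15) − (-3)(5) = -210
Σ = -538
Area = |Σ|/2 = 269.
Hole:
Apply the shoelace (surveyor's) formula: 2A = Σ (x_i·y_{i+1} − x_{i+1}·y_i), indices taken mod 5.
Cross-terms: 0, 6, -3, 19, 12  ⇒  Σ = 34
Area = |Σ|/2 = 17.
Net area = 269 − 17 = 252.

252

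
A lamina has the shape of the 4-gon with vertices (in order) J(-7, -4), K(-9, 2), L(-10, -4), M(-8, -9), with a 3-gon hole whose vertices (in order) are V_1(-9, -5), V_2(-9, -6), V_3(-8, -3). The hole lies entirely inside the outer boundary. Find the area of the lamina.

16

Outer boundary:
Cross-terms: -50, 56, 58, -31  ⇒  Σ = 33
Area = |Σ|/2 = 16.5.
Hole:
Σ = (9) + (-21) + (13) = 1
Area = |Σ|/2 = 0.5.
Net area = 16.5 − 0.5 = 16.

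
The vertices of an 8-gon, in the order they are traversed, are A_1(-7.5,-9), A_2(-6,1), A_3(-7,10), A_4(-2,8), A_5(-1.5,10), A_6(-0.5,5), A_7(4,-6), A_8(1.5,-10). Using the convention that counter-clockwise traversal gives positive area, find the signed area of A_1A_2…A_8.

-148.75

Apply the surveyor's formula: 2A = Σ (x_i·y_{i+1} − x_{i+1}·y_i), indices taken mod 8.
A_1→A_2: (-7.5)(1) − (-6)(-9) = -61.5
A_2→A_3: (-6)(10) − (-7)(1) = -53
A_3→A_4: (-7)(8) − (-2)(10) = -36
A_4→A_5: (-2)(10) − (-1.5)(8) = -8
A_5→A_6: (-1.5)(5) − (-0.5)(10) = -2.5
A_6→A_7: (-0.5)(-6) − (4)(5) = -17
A_7→A_8: (4)(-10) − (1.5)(-6) = -31
A_8→A_1: (1.5)(-9) − (-7.5)(-10) = -88.5
Σ = -297.5
Signed area = Σ/2 = -148.75 (negative ⇒ clockwise traversal).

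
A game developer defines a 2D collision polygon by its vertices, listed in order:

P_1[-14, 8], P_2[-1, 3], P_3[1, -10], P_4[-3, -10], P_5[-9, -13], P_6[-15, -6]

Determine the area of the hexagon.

Apply the shoelace (surveyor's) formula: 2A = Σ (x_i·y_{i+1} − x_{i+1}·y_i), indices taken mod 6.
Σ = (-34) + (7) + (-40) + (-51) + (-141) + (-204) = -463
Area = |Σ|/2 = 231.5.

231.5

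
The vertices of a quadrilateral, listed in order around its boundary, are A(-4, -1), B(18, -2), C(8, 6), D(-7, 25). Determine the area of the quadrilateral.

249.5

A→B: (-4)(-2) − (18)(-1) = 26
B→C: (18)(6) − (8)(-2) = 124
C→D: (8)(25) − (-7)(6) = 242
D→A: (-7)(-1) − (-4)(25) = 107
Σ = 499
Area = |Σ|/2 = 249.5.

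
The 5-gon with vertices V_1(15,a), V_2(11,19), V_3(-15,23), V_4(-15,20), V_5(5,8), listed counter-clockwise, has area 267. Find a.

-1

The doubled signed area Σ (x_i y_{i+1} − x_{i+1} y_i) is linear in a.
With a=0 it equals 528; the coefficient of a is -6 (from the two edges through V_1).
So -6·a + 528 = 2·267 = 534 ⇒ a = -1.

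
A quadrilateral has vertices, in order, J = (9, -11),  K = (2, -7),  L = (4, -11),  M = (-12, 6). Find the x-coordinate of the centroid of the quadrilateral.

Apply the shoelace formula. First the cross-terms c_i = x_i·y_{i+1} − x_{i+1}·y_i:
  -41, 6, -108, 78  ⇒  2A = -65, A = -32.5.
Then Σ (x_i + x_{i+1})·c_i = 215, so x̄ = 215 / (6·(-32.5)) = -43/39.

-43/39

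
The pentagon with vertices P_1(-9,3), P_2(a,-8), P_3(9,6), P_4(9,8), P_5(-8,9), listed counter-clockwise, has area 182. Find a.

The doubled signed area Σ (x_i y_{i+1} − x_{i+1} y_i) is linear in a.
With a=0 it equals 364; the coefficient of a is 3 (from the two edges through P_2).
So 3·a + 364 = 2·182 = 364 ⇒ a = 0.

0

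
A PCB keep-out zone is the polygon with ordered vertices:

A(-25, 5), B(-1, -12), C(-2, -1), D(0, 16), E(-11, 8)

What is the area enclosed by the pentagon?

A→B: (-25)(-12) − (-1)(5) = 305
B→C: (-1)(-1) − (-2)(-12) = -23
C→D: (-2)(16) − (0)(-1) = -32
D→E: (0)(8) − (-11)(16) = 176
E→A: (-11)(5) − (-25)(8) = 145
Σ = 571
Area = |Σ|/2 = 285.5.

285.5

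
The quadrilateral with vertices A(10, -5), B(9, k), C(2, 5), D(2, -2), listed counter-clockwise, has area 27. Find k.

-4

Write out the shoelace sum; only the two edges meeting at B involve k:
2·Area = [(10·k − 9·(-5)) + (9·5 − 2·k)] + -4
       = 8·k + 86 = 54
⇒ k = -4.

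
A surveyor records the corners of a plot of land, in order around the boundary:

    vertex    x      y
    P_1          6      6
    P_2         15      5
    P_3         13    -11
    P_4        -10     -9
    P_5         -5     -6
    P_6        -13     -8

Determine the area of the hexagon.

Apply the shoelace (surveyor's) formula: 2A = Σ (x_i·y_{i+1} − x_{i+1}·y_i), indices taken mod 6.
Σ = (-60) + (-230) + (-227) + (15) + (-38) + (-30) = -570
Area = |Σ|/2 = 285.

285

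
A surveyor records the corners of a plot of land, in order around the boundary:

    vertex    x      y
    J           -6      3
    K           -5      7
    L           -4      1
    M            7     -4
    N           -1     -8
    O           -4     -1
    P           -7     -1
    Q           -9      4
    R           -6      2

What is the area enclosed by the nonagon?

63

Apply the shoelace (surveyor's) formula: 2A = Σ (x_i·y_{i+1} − x_{i+1}·y_i), indices taken mod 9.
J→K: (-6)(7) − (-5)(3) = -27
K→L: (-5)(1) − (-4)(7) = 23
L→M: (-4)(-4) − (7)(1) = 9
M→N: (7)(-8) − (-1)(-4) = -60
N→O: (-1)(-1) − (-4)(-8) = -31
O→P: (-4)(-1) − (-7)(-1) = -3
P→Q: (-7)(4) − (-9)(-1) = -37
Q→R: (-9)(2) − (-6)(4) = 6
R→J: (-6)(3) − (-6)(2) = -6
Σ = -126
Area = |Σ|/2 = 63.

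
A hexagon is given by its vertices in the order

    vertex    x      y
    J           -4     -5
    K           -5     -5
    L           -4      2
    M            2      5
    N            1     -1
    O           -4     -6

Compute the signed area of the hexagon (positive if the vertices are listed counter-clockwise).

-40

Apply the shoelace (surveyor's) formula: 2A = Σ (x_i·y_{i+1} − x_{i+1}·y_i), indices taken mod 6.
Σ = (-5) + (-30) + (-24) + (-7) + (-10) + (-4) = -80
Signed area = Σ/2 = -40 (negative ⇒ clockwise traversal).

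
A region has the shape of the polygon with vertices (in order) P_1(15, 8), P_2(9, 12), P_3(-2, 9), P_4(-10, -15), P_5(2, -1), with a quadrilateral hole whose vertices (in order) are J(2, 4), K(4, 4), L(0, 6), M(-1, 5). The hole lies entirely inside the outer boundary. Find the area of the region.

198

Outer boundary:
Apply Gauss's area formula: 2A = Σ (x_i·y_{i+1} − x_{i+1}·y_i), indices taken mod 5.
Σ = (108) + (105) + (120) + (40) + (31) = 404
Area = |Σ|/2 = 202.
Hole:
Apply the shoelace formula: 2A = Σ (x_i·y_{i+1} − x_{i+1}·y_i), indices taken mod 4.
Σ = (-8) + (24) + (6) + (-14) = 8
Area = |Σ|/2 = 4.
Net area = 202 − 4 = 198.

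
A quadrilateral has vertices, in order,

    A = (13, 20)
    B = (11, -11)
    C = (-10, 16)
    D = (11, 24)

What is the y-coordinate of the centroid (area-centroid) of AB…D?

Apply the shoelace formula. First the cross-terms c_i = x_i·y_{i+1} − x_{i+1}·y_i:
  -363, 66, -416, -92  ⇒  2A = -805, A = -402.5.
Then Σ (y_i + y_{i+1})·c_i = -23625, so ȳ = -23625 / (6·(-402.5)) = 225/23.

225/23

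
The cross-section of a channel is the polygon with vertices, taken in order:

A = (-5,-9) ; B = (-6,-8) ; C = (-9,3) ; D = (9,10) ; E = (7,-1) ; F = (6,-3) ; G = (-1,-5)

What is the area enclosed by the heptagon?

Σ = (-14) + (-90) + (-117) + (-79) + (-15) + (-33) + (-16) = -364
Area = |Σ|/2 = 182.

182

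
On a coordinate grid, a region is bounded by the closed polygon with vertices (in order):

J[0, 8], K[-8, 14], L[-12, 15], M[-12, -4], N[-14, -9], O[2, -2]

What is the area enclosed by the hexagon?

227

Apply the surveyor's formula: 2A = Σ (x_i·y_{i+1} − x_{i+1}·y_i), indices taken mod 6.
Cross-terms: 64, 48, 228, 52, 46, 16  ⇒  Σ = 454
Area = |Σ|/2 = 227.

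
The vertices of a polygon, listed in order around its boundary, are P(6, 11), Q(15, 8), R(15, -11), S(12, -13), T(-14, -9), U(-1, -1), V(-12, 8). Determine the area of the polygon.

Σ = (-117) + (-285) + (-63) + (-290) + (5) + (-20) + (-180) = -950
Area = |Σ|/2 = 475.

475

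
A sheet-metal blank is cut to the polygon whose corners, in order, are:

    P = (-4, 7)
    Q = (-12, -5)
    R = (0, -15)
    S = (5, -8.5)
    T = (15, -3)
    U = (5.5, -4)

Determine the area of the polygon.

225.25

Apply Gauss's area formula: 2A = Σ (x_i·y_{i+1} − x_{i+1}·y_i), indices taken mod 6.
Cross-terms: 104, 180, 75, 112.5, -43.5, 22.5  ⇒  Σ = 450.5
Area = |Σ|/2 = 225.25.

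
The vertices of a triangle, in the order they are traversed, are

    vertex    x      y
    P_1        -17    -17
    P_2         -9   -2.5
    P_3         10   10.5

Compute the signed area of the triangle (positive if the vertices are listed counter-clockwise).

-85.75

Σ = (-110.5) + (-69.5) + (8.5) = -171.5
Signed area = Σ/2 = -85.75 (negative ⇒ clockwise traversal).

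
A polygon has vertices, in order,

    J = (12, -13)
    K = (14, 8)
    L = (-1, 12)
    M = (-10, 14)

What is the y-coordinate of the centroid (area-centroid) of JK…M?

Apply the shoelace (surveyor's) formula. First the cross-terms c_i = x_i·y_{i+1} − x_{i+1}·y_i:
  278, 176, 106, -38  ⇒  2A = 522, A = 261.
Then Σ (y_i + y_{i+1})·c_i = 4848, so ȳ = 4848 / (6·261) = 808/261.

808/261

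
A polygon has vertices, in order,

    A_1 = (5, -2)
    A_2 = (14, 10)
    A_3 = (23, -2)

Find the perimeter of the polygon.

48

|A_1A_2| = √((9)² + (12)²) = √225 = 15
|A_2A_3| = √((9)² + (-12)²) = √225 = 15
|A_3A_1| = √((-18)² + (0)²) = √324 = 18
Perimeter = 15 + 15 + 18 = 48.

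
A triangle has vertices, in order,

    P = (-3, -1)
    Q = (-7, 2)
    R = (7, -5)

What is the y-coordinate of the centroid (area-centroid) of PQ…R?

Apply the surveyor's formula. First the cross-terms c_i = x_i·y_{i+1} − x_{i+1}·y_i:
  -13, 21, -22  ⇒  2A = -14, A = -7.
Then Σ (y_i + y_{i+1})·c_i = 56, so ȳ = 56 / (6·(-7)) = -4/3.

-4/3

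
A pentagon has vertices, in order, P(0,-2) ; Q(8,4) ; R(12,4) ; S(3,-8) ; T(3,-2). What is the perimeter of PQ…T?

|PQ| = √((8)² + (6)²) = √100 = 10
|QR| = √((4)² + (0)²) = √16 = 4
|RS| = √((-9)² + (-12)²) = √225 = 15
|ST| = √((0)² + (6)²) = √36 = 6
|TP| = √((-3)² + (0)²) = √9 = 3
Perimeter = 10 + 4 + 15 + 6 + 3 = 38.

38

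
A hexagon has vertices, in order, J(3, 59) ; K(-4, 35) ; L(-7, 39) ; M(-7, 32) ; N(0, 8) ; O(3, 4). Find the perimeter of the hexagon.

|JK| = √((-7)² + (-24)²) = √625 = 25
|KL| = √((-3)² + (4)²) = √25 = 5
|LM| = √((0)² + (-7)²) = √49 = 7
|MN| = √((7)² + (-24)²) = √625 = 25
|NO| = √((3)² + (-4)²) = √25 = 5
|OJ| = √((0)² + (55)²) = √3025 = 55
Perimeter = 25 + 5 + 7 + 25 + 5 + 55 = 122.

122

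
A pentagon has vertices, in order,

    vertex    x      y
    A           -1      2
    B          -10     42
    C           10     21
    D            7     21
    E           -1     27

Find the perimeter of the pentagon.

108

|AB| = √((-9)² + (40)²) = √1681 = 41
|BC| = √((20)² + (-21)²) = √841 = 29
|CD| = √((-3)² + (0)²) = √9 = 3
|DE| = √((-8)² + (6)²) = √100 = 10
|EA| = √((0)² + (-25)²) = √625 = 25
Perimeter = 41 + 29 + 3 + 10 + 25 = 108.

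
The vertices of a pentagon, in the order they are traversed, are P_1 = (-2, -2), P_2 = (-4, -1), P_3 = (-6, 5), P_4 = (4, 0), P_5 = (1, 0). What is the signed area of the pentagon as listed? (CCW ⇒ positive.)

Apply the surveyor's formula: 2A = Σ (x_i·y_{i+1} − x_{i+1}·y_i), indices taken mod 5.
Σ = (-6) + (-26) + (-20) + (0) + (-2) = -54
Signed area = Σ/2 = -27 (negative ⇒ clockwise traversal).

-27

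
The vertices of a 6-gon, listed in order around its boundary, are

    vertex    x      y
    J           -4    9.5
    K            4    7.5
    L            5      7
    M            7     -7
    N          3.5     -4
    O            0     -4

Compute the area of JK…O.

97.5

Apply the shoelace formula: 2A = Σ (x_i·y_{i+1} − x_{i+1}·y_i), indices taken mod 6.
J→K: (-4)(7.5) − (4)(9.5) = -68
K→L: (4)(7) − (5)(7.5) = -9.5
L→M: (5)(-7) − (7)(7) = -84
M→N: (7)(-4) − (3.5)(-7) = -3.5
N→O: (3.5)(-4) − (0)(-4) = -14
O→J: (0)(9.5) − (-4)(-4) = -16
Σ = -195
Area = |Σ|/2 = 97.5.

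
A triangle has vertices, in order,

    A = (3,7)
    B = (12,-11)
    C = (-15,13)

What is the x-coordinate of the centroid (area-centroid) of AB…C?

Apply the shoelace (surveyor's) formula. First the cross-terms c_i = x_i·y_{i+1} − x_{i+1}·y_i:
  -117, -9, -144  ⇒  2A = -270, A = -135.
Then Σ (x_i + x_{i+1})·c_i = 0, so x̄ = 0 / (6·(-135)) = 0.

0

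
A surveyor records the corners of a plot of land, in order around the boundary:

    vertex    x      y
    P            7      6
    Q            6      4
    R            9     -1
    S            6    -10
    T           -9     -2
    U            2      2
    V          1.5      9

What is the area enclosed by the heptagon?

144.5

Cross-terms: -8, -42, -84, -102, -14, 15, -54  ⇒  Σ = -289
Area = |Σ|/2 = 144.5.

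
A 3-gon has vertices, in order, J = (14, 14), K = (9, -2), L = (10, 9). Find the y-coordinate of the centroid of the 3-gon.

7

Apply the surveyor's formula. First the cross-terms c_i = x_i·y_{i+1} − x_{i+1}·y_i:
  -154, 101, 14  ⇒  2A = -39, A = -19.5.
Then Σ (y_i + y_{i+1})·c_i = -819, so ȳ = -819 / (6·(-19.5)) = 7.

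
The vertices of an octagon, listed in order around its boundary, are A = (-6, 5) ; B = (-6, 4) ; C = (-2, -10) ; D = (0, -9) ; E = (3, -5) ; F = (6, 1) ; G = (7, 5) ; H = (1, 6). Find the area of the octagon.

Apply the surveyor's formula: 2A = Σ (x_i·y_{i+1} − x_{i+1}·y_i), indices taken mod 8.
A→B: (-6)(4) − (-6)(5) = 6
B→C: (-6)(-10) − (-2)(4) = 68
C→D: (-2)(-9) − (0)(-10) = 18
D→E: (0)(-5) − (3)(-9) = 27
E→F: (3)(1) − (6)(-5) = 33
F→G: (6)(5) − (7)(1) = 23
G→H: (7)(6) − (1)(5) = 37
H→A: (1)(5) − (-6)(6) = 41
Σ = 253
Area = |Σ|/2 = 126.5.

126.5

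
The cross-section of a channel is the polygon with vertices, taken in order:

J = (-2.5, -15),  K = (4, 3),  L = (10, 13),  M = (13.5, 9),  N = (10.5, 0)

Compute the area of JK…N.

Apply Gauss's area formula: 2A = Σ (x_i·y_{i+1} − x_{i+1}·y_i), indices taken mod 5.
Cross-terms: 52.5, 22, -85.5, -94.5, -157.5  ⇒  Σ = -263
Area = |Σ|/2 = 131.5.

131.5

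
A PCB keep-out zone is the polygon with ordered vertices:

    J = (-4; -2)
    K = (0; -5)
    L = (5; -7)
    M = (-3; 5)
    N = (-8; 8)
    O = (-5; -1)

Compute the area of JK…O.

Apply the surveyor's formula: 2A = Σ (x_i·y_{i+1} − x_{i+1}·y_i), indices taken mod 6.
Cross-terms: 20, 25, 4, 16, 48, 6  ⇒  Σ = 119
Area = |Σ|/2 = 59.5.

59.5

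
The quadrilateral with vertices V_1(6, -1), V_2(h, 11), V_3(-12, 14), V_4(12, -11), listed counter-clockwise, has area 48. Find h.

-8

Write out the shoelace sum; only the two edges meeting at V_2 involve h:
2·Area = [(6·11 − h·(-1)) + (h·14 − (-12)·11)] + 18
       = 15·h + 216 = 96
⇒ h = -8.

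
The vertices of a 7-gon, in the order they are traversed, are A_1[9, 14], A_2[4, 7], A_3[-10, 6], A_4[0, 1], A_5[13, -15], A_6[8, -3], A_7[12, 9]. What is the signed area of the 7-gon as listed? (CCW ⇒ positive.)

177

A_1→A_2: (9)(7) − (4)(14) = 7
A_2→A_3: (4)(6) − (-10)(7) = 94
A_3→A_4: (-10)(1) − (0)(6) = -10
A_4→A_5: (0)(-15) − (13)(1) = -13
A_5→A_6: (13)(-3) − (8)(-15) = 81
A_6→A_7: (8)(9) − (12)(-3) = 108
A_7→A_1: (12)(14) − (9)(9) = 87
Σ = 354
Signed area = Σ/2 = 177 (positive ⇒ counter-clockwise traversal).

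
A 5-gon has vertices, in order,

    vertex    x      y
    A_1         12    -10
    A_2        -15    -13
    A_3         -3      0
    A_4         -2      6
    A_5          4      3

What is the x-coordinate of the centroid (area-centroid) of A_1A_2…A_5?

Apply the surveyor's formula. First the cross-terms c_i = x_i·y_{i+1} − x_{i+1}·y_i:
  -306, -39, -18, -30, -76  ⇒  2A = -469, A = -234.5.
Then Σ (x_i + x_{i+1})·c_i = 434, so x̄ = 434 / (6·(-234.5)) = -62/201.

-62/201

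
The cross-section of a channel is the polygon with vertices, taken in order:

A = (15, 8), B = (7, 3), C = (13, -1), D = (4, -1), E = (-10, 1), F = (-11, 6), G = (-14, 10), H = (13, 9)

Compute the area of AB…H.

217

A→B: (15)(3) − (7)(8) = -11
B→C: (7)(-1) − (13)(3) = -46
C→D: (13)(-1) − (4)(-1) = -9
D→E: (4)(1) − (-10)(-1) = -6
E→F: (-10)(6) − (-11)(1) = -49
F→G: (-11)(10) − (-14)(6) = -26
G→H: (-14)(9) − (13)(10) = -256
H→A: (13)(8) − (15)(9) = -31
Σ = -434
Area = |Σ|/2 = 217.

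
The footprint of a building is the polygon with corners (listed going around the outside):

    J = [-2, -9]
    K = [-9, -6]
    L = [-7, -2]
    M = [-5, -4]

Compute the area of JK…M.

19

Apply the shoelace (surveyor's) formula: 2A = Σ (x_i·y_{i+1} − x_{i+1}·y_i), indices taken mod 4.
Cross-terms: -69, -24, 18, 37  ⇒  Σ = -38
Area = |Σ|/2 = 19.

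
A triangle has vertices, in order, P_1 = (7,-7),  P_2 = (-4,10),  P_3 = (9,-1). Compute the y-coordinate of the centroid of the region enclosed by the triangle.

Apply Gauss's area formula. First the cross-terms c_i = x_i·y_{i+1} − x_{i+1}·y_i:
  42, -86, -56  ⇒  2A = -100, A = -50.
Then Σ (y_i + y_{i+1})·c_i = -200, so ȳ = -200 / (6·(-50)) = 2/3.

2/3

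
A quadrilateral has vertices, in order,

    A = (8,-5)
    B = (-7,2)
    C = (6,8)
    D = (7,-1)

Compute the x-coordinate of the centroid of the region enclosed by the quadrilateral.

581/264

Apply Gauss's area formula. First the cross-terms c_i = x_i·y_{i+1} − x_{i+1}·y_i:
  -19, -68, -62, -27  ⇒  2A = -176, A = -88.
Then Σ (x_i + x_{i+1})·c_i = -1162, so x̄ = -1162 / (6·(-88)) = 581/264.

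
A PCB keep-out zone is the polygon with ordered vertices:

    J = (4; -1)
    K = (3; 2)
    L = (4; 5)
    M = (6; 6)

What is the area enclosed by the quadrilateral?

9

Apply Gauss's area formula: 2A = Σ (x_i·y_{i+1} − x_{i+1}·y_i), indices taken mod 4.
J→K: (4)(2) − (3)(-1) = 11
K→L: (3)(5) − (4)(2) = 7
L→M: (4)(6) − (6)(5) = -6
M→J: (6)(-1) − (4)(6) = -30
Σ = -18
Area = |Σ|/2 = 9.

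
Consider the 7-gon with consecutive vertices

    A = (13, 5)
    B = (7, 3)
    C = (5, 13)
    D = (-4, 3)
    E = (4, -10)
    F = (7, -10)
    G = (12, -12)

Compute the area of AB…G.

Apply the surveyor's formula: 2A = Σ (x_i·y_{i+1} − x_{i+1}·y_i), indices taken mod 7.
Σ = (4) + (76) + (67) + (28) + (30) + (36) + (216) = 457
Area = |Σ|/2 = 228.5.

228.5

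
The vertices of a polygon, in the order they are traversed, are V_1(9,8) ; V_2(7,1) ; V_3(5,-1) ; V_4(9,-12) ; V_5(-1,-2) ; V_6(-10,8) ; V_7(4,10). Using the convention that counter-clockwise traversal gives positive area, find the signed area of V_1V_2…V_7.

Apply the shoelace formula: 2A = Σ (x_i·y_{i+1} − x_{i+1}·y_i), indices taken mod 7.
V_1→V_2: (9)(1) − (7)(8) = -47
V_2→V_3: (7)(-1) − (5)(1) = -12
V_3→V_4: (5)(-12) − (9)(-1) = -51
V_4→V_5: (9)(-2) − (-1)(-12) = -30
V_5→V_6: (-1)(8) − (-10)(-2) = -28
V_6→V_7: (-10)(10) − (4)(8) = -132
V_7→V_1: (4)(8) − (9)(10) = -58
Σ = -358
Signed area = Σ/2 = -179 (negative ⇒ clockwise traversal).

-179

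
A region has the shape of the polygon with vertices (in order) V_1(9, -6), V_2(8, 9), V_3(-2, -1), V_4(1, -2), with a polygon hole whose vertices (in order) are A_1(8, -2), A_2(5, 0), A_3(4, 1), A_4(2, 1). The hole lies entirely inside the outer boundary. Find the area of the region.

Outer boundary:
Cross-terms: 129, 10, 5, 12  ⇒  Σ = 156
Area = |Σ|/2 = 78.
Hole:
Apply the surveyor's formula: 2A = Σ (x_i·y_{i+1} − x_{i+1}·y_i), indices taken mod 4.
A_1→A_2: (8)(0) − (5)(-2) = 10
A_2→A_3: (5)(1) − (4)(0) = 5
A_3→A_4: (4)(1) − (2)(1) = 2
A_4→A_1: (2)(-2) − (8)(1) = -12
Σ = 5
Area = |Σ|/2 = 2.5.
Net area = 78 − 2.5 = 75.5.

75.5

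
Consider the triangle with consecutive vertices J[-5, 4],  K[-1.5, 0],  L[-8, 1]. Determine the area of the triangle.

Apply the shoelace (surveyor's) formula: 2A = Σ (x_i·y_{i+1} − x_{i+1}·y_i), indices taken mod 3.
Σ = (6) + (-1.5) + (-27) = -22.5
Area = |Σ|/2 = 11.25.

11.25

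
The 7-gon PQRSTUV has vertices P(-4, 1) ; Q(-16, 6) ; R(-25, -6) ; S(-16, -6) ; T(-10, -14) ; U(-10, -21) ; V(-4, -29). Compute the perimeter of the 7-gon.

|PQ| = √((-12)² + (5)²) = √169 = 13
|QR| = √((-9)² + (-12)²) = √225 = 15
|RS| = √((9)² + (0)²) = √81 = 9
|ST| = √((6)² + (-8)²) = √100 = 10
|TU| = √((0)² + (-7)²) = √49 = 7
|UV| = √((6)² + (-8)²) = √100 = 10
|VP| = √((0)² + (30)²) = √900 = 30
Perimeter = 13 + 15 + 9 + 10 + 7 + 10 + 30 = 94.

94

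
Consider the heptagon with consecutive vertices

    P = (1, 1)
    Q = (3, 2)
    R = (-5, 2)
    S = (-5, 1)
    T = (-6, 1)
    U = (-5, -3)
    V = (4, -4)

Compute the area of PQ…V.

42

Apply Gauss's area formula: 2A = Σ (x_i·y_{i+1} − x_{i+1}·y_i), indices taken mod 7.
Σ = (-1) + (16) + (5) + (1) + (23) + (32) + (8) = 84
Area = |Σ|/2 = 42.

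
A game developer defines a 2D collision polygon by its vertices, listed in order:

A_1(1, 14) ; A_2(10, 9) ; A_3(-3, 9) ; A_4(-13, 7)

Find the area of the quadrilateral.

Apply Gauss's area formula: 2A = Σ (x_i·y_{i+1} − x_{i+1}·y_i), indices taken mod 4.
Cross-terms: -131, 117, 96, -189  ⇒  Σ = -107
Area = |Σ|/2 = 53.5.

53.5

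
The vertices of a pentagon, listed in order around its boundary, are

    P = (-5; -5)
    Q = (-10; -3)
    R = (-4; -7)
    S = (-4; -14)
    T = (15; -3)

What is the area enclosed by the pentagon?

91.5

Σ = (-35) + (58) + (28) + (222) + (-90) = 183
Area = |Σ|/2 = 91.5.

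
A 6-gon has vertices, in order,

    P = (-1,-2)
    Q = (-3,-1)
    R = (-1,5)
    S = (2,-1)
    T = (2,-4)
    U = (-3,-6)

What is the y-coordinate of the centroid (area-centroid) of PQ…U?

Apply Gauss's area formula. First the cross-terms c_i = x_i·y_{i+1} − x_{i+1}·y_i:
  -5, -16, -9, -6, -24, 0  ⇒  2A = -60, A = -30.
Then Σ (y_i + y_{i+1})·c_i = 185, so ȳ = 185 / (6·(-30)) = -37/36.

-37/36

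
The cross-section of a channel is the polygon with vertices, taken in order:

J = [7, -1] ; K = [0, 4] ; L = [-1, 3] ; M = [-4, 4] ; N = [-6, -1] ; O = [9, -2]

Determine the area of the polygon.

47

Apply the shoelace formula: 2A = Σ (x_i·y_{i+1} − x_{i+1}·y_i), indices taken mod 6.
Cross-terms: 28, 4, 8, 28, 21, 5  ⇒  Σ = 94
Area = |Σ|/2 = 47.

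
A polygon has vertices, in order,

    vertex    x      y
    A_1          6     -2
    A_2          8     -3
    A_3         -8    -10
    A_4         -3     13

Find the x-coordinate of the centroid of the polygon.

-205/156

Apply the shoelace (surveyor's) formula. First the cross-terms c_i = x_i·y_{i+1} − x_{i+1}·y_i:
  -2, -104, -134, -72  ⇒  2A = -312, A = -156.
Then Σ (x_i + x_{i+1})·c_i = 1230, so x̄ = 1230 / (6·(-156)) = -205/156.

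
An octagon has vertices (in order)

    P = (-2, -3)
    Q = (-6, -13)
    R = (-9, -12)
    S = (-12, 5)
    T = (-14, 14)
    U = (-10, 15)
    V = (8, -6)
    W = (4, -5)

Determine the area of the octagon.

Apply the shoelace (surveyor's) formula: 2A = Σ (x_i·y_{i+1} − x_{i+1}·y_i), indices taken mod 8.
Σ = (8) + (-45) + (-189) + (-98) + (-70) + (-60) + (-16) + (-22) = -492
Area = |Σ|/2 = 246.

246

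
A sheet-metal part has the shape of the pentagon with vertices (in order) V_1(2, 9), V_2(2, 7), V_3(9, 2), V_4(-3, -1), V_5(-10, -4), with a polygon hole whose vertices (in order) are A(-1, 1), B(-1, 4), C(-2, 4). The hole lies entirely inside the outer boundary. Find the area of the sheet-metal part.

71.5

Outer boundary:
Apply the shoelace formula: 2A = Σ (x_i·y_{i+1} − x_{i+1}·y_i), indices taken mod 5.
Σ = (-4) + (-59) + (-3) + (2) + (-82) = -146
Area = |Σ|/2 = 73.
Hole:
Apply the shoelace (surveyor's) formula: 2A = Σ (x_i·y_{i+1} − x_{i+1}·y_i), indices taken mod 3.
Σ = (-3) + (4) + (2) = 3
Area = |Σ|/2 = 1.5.
Net area = 73 − 1.5 = 71.5.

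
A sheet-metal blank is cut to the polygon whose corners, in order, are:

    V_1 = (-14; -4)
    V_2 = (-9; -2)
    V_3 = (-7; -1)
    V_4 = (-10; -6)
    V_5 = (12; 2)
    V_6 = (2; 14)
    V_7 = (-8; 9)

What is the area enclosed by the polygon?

261.5

Apply the shoelace formula: 2A = Σ (x_i·y_{i+1} − x_{i+1}·y_i), indices taken mod 7.
V_1→V_2: (-14)(-2) − (-9)(-4) = -8
V_2→V_3: (-9)(-1) − (-7)(-2) = -5
V_3→V_4: (-7)(-6) − (-10)(-1) = 32
V_4→V_5: (-10)(2) − (12)(-6) = 52
V_5→V_6: (12)(14) − (2)(2) = 164
V_6→V_7: (2)(9) − (-8)(14) = 130
V_7→V_1: (-8)(-4) − (-14)(9) = 158
Σ = 523
Area = |Σ|/2 = 261.5.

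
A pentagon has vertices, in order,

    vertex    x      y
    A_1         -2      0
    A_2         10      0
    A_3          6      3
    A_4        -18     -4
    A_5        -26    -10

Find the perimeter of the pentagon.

|A_1A_2| = √((12)² + (0)²) = √144 = 12
|A_2A_3| = √((-4)² + (3)²) = √25 = 5
|A_3A_4| = √((-24)² + (-7)²) = √625 = 25
|A_4A_5| = √((-8)² + (-6)²) = √100 = 10
|A_5A_1| = √((24)² + (10)²) = √676 = 26
Perimeter = 12 + 5 + 25 + 10 + 26 = 78.

78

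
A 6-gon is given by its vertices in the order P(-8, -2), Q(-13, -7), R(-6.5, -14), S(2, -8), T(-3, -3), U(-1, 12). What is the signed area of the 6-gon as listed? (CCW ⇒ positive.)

137.75

Apply Gauss's area formula: 2A = Σ (x_i·y_{i+1} − x_{i+1}·y_i), indices taken mod 6.
Cross-terms: 30, 136.5, 80, -30, -39, 98  ⇒  Σ = 275.5
Signed area = Σ/2 = 137.75 (positive ⇒ counter-clockwise traversal).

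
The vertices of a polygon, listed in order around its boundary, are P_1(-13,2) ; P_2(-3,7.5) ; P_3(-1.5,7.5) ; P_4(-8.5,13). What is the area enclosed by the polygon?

46.75

Apply Gauss's area formula: 2A = Σ (x_i·y_{i+1} − x_{i+1}·y_i), indices taken mod 4.
Σ = (-91.5) + (-11.25) + (44.25) + (152) = 93.5
Area = |Σ|/2 = 46.75.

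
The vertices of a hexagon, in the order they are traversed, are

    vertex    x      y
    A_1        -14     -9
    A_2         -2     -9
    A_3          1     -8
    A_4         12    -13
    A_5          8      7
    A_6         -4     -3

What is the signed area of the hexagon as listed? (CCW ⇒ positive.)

201

Σ = (108) + (25) + (83) + (188) + (4) + (-6) = 402
Signed area = Σ/2 = 201 (positive ⇒ counter-clockwise traversal).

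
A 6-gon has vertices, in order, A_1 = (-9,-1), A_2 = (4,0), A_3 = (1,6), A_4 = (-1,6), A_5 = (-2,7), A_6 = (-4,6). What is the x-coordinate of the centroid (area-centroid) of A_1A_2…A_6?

-15/7

Apply the shoelace formula. First the cross-terms c_i = x_i·y_{i+1} − x_{i+1}·y_i:
  4, 24, 12, 5, 16, 58  ⇒  2A = 119, A = 59.5.
Then Σ (x_i + x_{i+1})·c_i = -765, so x̄ = -765 / (6·59.5) = -15/7.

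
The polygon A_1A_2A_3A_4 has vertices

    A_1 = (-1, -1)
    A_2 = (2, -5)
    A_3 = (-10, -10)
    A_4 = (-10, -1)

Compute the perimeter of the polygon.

|A_1A_2| = √((3)² + (-4)²) = √25 = 5
|A_2A_3| = √((-12)² + (-5)²) = √169 = 13
|A_3A_4| = √((0)² + (9)²) = √81 = 9
|A_4A_1| = √((9)² + (0)²) = √81 = 9
Perimeter = 5 + 13 + 9 + 9 = 36.

36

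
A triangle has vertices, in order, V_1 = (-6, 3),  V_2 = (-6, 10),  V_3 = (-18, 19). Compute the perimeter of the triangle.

42

|V_1V_2| = √((0)² + (7)²) = √49 = 7
|V_2V_3| = √((-12)² + (9)²) = √225 = 15
|V_3V_1| = √((12)² + (-16)²) = √400 = 20
Perimeter = 7 + 15 + 20 = 42.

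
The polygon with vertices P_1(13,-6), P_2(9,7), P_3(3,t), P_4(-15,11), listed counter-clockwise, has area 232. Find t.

Write out the shoelace sum; only the two edges meeting at P_3 involve t:
2·Area = [(9·t − 3·7) + (3·11 − (-15)·t)] + 92
       = 24·t + 104 = 464
⇒ t = 15.

15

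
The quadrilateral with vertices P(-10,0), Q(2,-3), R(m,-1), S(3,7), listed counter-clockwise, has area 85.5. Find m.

7

The doubled signed area Σ (x_i y_{i+1} − x_{i+1} y_i) is linear in m.
With m=0 it equals 101; the coefficient of m is 10 (from the two edges through R).
So 10·m + 101 = 2·85.5 = 171 ⇒ m = 7.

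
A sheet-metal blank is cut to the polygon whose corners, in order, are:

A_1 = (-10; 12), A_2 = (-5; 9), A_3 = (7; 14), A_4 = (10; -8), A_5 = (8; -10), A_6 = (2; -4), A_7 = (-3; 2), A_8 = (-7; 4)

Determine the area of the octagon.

Apply Gauss's area formula: 2A = Σ (x_i·y_{i+1} − x_{i+1}·y_i), indices taken mod 8.
Σ = (-30) + (-133) + (-196) + (-36) + (-12) + (-8) + (2) + (-44) = -457
Area = |Σ|/2 = 228.5.

228.5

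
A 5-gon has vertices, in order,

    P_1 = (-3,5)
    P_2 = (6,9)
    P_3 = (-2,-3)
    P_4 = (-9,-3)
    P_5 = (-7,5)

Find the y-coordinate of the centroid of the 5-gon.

251/123

Apply the shoelace formula. First the cross-terms c_i = x_i·y_{i+1} − x_{i+1}·y_i:
  -57, 0, -21, -66, -20  ⇒  2A = -164, A = -82.
Then Σ (y_i + y_{i+1})·c_i = -1004, so ȳ = -1004 / (6·(-82)) = 251/123.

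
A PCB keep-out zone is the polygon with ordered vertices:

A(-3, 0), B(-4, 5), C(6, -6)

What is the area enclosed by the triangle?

Apply the surveyor's formula: 2A = Σ (x_i·y_{i+1} − x_{i+1}·y_i), indices taken mod 3.
Cross-terms: -15, -6, -18  ⇒  Σ = -39
Area = |Σ|/2 = 19.5.

19.5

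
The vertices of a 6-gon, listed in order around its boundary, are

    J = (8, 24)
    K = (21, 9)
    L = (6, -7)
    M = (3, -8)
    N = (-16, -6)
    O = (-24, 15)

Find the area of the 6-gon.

Apply the surveyor's formula: 2A = Σ (x_i·y_{i+1} − x_{i+1}·y_i), indices taken mod 6.
J→K: (8)(9) − (21)(24) = -432
K→L: (21)(-7) − (6)(9) = -201
L→M: (6)(-8) − (3)(-7) = -27
M→N: (3)(-6) − (-16)(-8) = -146
N→O: (-16)(15) − (-24)(-6) = -384
O→J: (-24)(24) − (8)(15) = -696
Σ = -1886
Area = |Σ|/2 = 943.

943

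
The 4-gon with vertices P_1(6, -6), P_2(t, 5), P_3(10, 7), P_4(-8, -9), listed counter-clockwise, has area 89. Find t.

10

Write out the shoelace sum; only the two edges meeting at P_2 involve t:
2·Area = [(6·5 − t·(-6)) + (t·7 − 10·5)] + 68
       = 13·t + 48 = 178
⇒ t = 10.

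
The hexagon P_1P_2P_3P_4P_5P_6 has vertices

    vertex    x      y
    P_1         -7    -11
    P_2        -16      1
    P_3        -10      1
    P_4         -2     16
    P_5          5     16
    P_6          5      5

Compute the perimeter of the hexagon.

|P_1P_2| = √((-9)² + (12)²) = √225 = 15
|P_2P_3| = √((6)² + (0)²) = √36 = 6
|P_3P_4| = √((8)² + (15)²) = √289 = 17
|P_4P_5| = √((7)² + (0)²) = √49 = 7
|P_5P_6| = √((0)² + (-11)²) = √121 = 11
|P_6P_1| = √((-12)² + (-16)²) = √400 = 20
Perimeter = 15 + 6 + 17 + 7 + 11 + 20 = 76.

76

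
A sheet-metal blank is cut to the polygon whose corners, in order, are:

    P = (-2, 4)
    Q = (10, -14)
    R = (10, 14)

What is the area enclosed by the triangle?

Cross-terms: -12, 280, 68  ⇒  Σ = 336
Area = |Σ|/2 = 168.

168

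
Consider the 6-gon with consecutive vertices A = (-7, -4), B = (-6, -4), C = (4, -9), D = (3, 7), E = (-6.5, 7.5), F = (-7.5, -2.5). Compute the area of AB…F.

Apply the surveyor's formula: 2A = Σ (x_i·y_{i+1} − x_{i+1}·y_i), indices taken mod 6.
Σ = (4) + (70) + (55) + (68) + (72.5) + (12.5) = 282
Area = |Σ|/2 = 141.

141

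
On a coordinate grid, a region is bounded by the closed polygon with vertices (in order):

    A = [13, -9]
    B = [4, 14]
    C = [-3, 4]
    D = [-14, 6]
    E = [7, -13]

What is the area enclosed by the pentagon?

280

A→B: (13)(14) − (4)(-9) = 218
B→C: (4)(4) − (-3)(14) = 58
C→D: (-3)(6) − (-14)(4) = 38
D→E: (-14)(-13) − (7)(6) = 140
E→A: (7)(-9) − (13)(-13) = 106
Σ = 560
Area = |Σ|/2 = 280.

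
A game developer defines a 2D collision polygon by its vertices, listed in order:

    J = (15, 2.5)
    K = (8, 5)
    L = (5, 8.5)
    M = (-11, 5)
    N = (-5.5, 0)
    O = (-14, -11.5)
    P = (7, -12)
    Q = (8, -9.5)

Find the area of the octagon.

Apply the shoelace formula: 2A = Σ (x_i·y_{i+1} − x_{i+1}·y_i), indices taken mod 8.
Σ = (55) + (43) + (118.5) + (27.5) + (63.25) + (248.5) + (29.5) + (162.5) = 747.75
Area = |Σ|/2 = 373.875.

373.875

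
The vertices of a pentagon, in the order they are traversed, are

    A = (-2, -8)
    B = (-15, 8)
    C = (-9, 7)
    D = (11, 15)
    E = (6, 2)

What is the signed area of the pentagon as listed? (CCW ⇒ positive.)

-246.5

Apply the surveyor's formula: 2A = Σ (x_i·y_{i+1} − x_{i+1}·y_i), indices taken mod 5.
Σ = (-136) + (-33) + (-212) + (-68) + (-44) = -493
Signed area = Σ/2 = -246.5 (negative ⇒ clockwise traversal).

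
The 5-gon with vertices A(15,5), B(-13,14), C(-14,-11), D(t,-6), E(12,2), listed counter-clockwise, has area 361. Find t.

Write out the shoelace sum; only the two edges meeting at D involve t:
2·Area = [((-14)·(-6) − t·(-11)) + (t·2 − 12·(-6))] + 644
       = 13·t + 800 = 722
⇒ t = -6.

-6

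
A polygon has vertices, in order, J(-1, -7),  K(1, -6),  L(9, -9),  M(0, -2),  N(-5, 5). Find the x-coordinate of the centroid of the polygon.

Apply Gauss's area formula. First the cross-terms c_i = x_i·y_{i+1} − x_{i+1}·y_i:
  13, 45, -18, -10, 40  ⇒  2A = 70, A = 35.
Then Σ (x_i + x_{i+1})·c_i = 98, so x̄ = 98 / (6·35) = 7/15.

7/15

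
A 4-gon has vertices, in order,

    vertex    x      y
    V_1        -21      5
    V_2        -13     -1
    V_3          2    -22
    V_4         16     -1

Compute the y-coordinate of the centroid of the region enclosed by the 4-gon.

Apply the shoelace (surveyor's) formula. First the cross-terms c_i = x_i·y_{i+1} − x_{i+1}·y_i:
  86, 288, 350, 59  ⇒  2A = 783, A = 391.5.
Then Σ (y_i + y_{i+1})·c_i = -14094, so ȳ = -14094 / (6·391.5) = -6.

-6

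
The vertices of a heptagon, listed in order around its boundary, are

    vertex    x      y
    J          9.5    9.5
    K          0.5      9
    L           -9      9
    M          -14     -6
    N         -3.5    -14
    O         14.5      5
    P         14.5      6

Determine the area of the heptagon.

401

Σ = (80.75) + (85.5) + (180) + (175) + (185.5) + (14.5) + (80.75) = 802
Area = |Σ|/2 = 401.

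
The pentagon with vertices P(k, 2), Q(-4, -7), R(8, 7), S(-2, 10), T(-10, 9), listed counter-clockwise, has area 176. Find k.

-10

The doubled signed area Σ (x_i y_{i+1} − x_{i+1} y_i) is linear in k.
With k=0 it equals 192; the coefficient of k is -16 (from the two edges through P).
So -16·k + 192 = 2·176 = 352 ⇒ k = -10.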